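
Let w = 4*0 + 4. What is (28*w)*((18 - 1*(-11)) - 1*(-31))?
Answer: 6720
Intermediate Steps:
w = 4 (w = 0 + 4 = 4)
(28*w)*((18 - 1*(-11)) - 1*(-31)) = (28*4)*((18 - 1*(-11)) - 1*(-31)) = 112*((18 + 11) + 31) = 112*(29 + 31) = 112*60 = 6720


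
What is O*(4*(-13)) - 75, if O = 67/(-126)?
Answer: -2983/63 ≈ -47.349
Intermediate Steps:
O = -67/126 (O = 67*(-1/126) = -67/126 ≈ -0.53175)
O*(4*(-13)) - 75 = -134*(-13)/63 - 75 = -67/126*(-52) - 75 = 1742/63 - 75 = -2983/63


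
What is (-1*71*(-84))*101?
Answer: 602364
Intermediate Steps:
(-1*71*(-84))*101 = -71*(-84)*101 = 5964*101 = 602364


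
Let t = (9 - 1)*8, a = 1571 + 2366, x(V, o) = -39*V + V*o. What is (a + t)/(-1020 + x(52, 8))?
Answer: -4001/2632 ≈ -1.5201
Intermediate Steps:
a = 3937
t = 64 (t = 8*8 = 64)
(a + t)/(-1020 + x(52, 8)) = (3937 + 64)/(-1020 + 52*(-39 + 8)) = 4001/(-1020 + 52*(-31)) = 4001/(-1020 - 1612) = 4001/(-2632) = 4001*(-1/2632) = -4001/2632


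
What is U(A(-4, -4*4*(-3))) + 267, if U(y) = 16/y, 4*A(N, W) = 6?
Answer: 833/3 ≈ 277.67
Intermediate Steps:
A(N, W) = 3/2 (A(N, W) = (¼)*6 = 3/2)
U(A(-4, -4*4*(-3))) + 267 = 16/(3/2) + 267 = 16*(⅔) + 267 = 32/3 + 267 = 833/3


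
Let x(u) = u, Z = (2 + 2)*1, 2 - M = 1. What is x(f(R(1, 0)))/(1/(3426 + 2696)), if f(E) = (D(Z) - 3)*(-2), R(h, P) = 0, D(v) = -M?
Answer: 48976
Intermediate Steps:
M = 1 (M = 2 - 1*1 = 2 - 1 = 1)
Z = 4 (Z = 4*1 = 4)
D(v) = -1 (D(v) = -1*1 = -1)
f(E) = 8 (f(E) = (-1 - 3)*(-2) = -4*(-2) = 8)
x(f(R(1, 0)))/(1/(3426 + 2696)) = 8/(1/(3426 + 2696)) = 8/(1/6122) = 8*6122 = 48976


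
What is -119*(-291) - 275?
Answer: 34354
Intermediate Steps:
-119*(-291) - 275 = 34629 - 275 = 34354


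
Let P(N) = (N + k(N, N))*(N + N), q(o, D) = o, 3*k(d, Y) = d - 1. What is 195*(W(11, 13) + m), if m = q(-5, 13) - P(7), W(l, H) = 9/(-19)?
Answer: -487110/19 ≈ -25637.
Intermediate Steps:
W(l, H) = -9/19 (W(l, H) = 9*(-1/19) = -9/19)
k(d, Y) = -1/3 + d/3 (k(d, Y) = (d - 1)/3 = (-1 + d)/3 = -1/3 + d/3)
P(N) = 2*N*(-1/3 + 4*N/3) (P(N) = (N + (-1/3 + N/3))*(N + N) = (-1/3 + 4*N/3)*(2*N) = 2*N*(-1/3 + 4*N/3))
m = -131 (m = -5 - 2*7*(-1 + 4*7)/3 = -5 - 2*7*(-1 + 28)/3 = -5 - 2*7*27/3 = -5 - 1*126 = -5 - 126 = -131)
195*(W(11, 13) + m) = 195*(-9/19 - 131) = 195*(-2498/19) = -487110/19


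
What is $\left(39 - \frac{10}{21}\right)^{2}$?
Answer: $\frac{654481}{441} \approx 1484.1$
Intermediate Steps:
$\left(39 - \frac{10}{21}\right)^{2} = \left(\frac{809}{21}\right)^{2} = \frac{654481}{441}$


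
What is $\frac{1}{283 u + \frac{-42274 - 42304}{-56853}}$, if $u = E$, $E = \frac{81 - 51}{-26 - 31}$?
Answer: $- \frac{1080207}{159287008} \approx -0.0067815$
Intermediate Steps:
$E = - \frac{10}{19}$ ($E = \frac{30}{-57} = 30 \left(- \frac{1}{57}\right) = - \frac{10}{19} \approx -0.52632$)
$u = - \frac{10}{19} \approx -0.52632$
$\frac{1}{283 u + \frac{-42274 - 42304}{-56853}} = \frac{1}{283 \left(- \frac{10}{19}\right) + \frac{-42274 - 42304}{-56853}} = \frac{1}{- \frac{2830}{19} + \left(-42274 - 42304\right) \left(- \frac{1}{56853}\right)} = \frac{1}{- \frac{2830}{19} - - \frac{84578}{56853}} = \frac{1}{- \frac{2830}{19} + \frac{84578}{56853}} = \frac{1}{- \frac{159287008}{1080207}} = - \frac{1080207}{159287008}$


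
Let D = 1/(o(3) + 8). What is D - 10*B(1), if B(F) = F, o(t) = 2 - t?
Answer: -69/7 ≈ -9.8571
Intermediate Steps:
D = ⅐ (D = 1/((2 - 1*3) + 8) = 1/((2 - 3) + 8) = 1/(-1 + 8) = 1/7 = ⅐ ≈ 0.14286)
D - 10*B(1) = ⅐ - 10*1 = ⅐ - 10 = -69/7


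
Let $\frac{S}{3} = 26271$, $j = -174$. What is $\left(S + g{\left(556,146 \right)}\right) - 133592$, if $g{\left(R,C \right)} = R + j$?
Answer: $-54397$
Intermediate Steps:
$g{\left(R,C \right)} = -174 + R$ ($g{\left(R,C \right)} = R - 174 = -174 + R$)
$S = 78813$ ($S = 3 \cdot 26271 = 78813$)
$\left(S + g{\left(556,146 \right)}\right) - 133592 = \left(78813 + \left(-174 + 556\right)\right) - 133592 = \left(78813 + 382\right) - 133592 = 79195 - 133592 = -54397$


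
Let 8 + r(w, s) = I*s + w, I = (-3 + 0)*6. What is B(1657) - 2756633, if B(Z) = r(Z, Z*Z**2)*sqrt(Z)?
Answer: -2756633 - 81891725425*sqrt(1657) ≈ -3.3335e+12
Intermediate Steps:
I = -18 (I = -3*6 = -18)
r(w, s) = -8 + w - 18*s (r(w, s) = -8 + (-18*s + w) = -8 + (w - 18*s) = -8 + w - 18*s)
B(Z) = sqrt(Z)*(-8 + Z - 18*Z**3) (B(Z) = (-8 + Z - 18*Z*Z**2)*sqrt(Z) = (-8 + Z - 18*Z**3)*sqrt(Z) = sqrt(Z)*(-8 + Z - 18*Z**3))
B(1657) - 2756633 = sqrt(1657)*(-8 + 1657 - 18*1657**3) - 2756633 = sqrt(1657)*(-8 + 1657 - 18*4549540393) - 2756633 = sqrt(1657)*(-8 + 1657 - 81891727074) - 2756633 = sqrt(1657)*(-81891725425) - 2756633 = -81891725425*sqrt(1657) - 2756633 = -2756633 - 81891725425*sqrt(1657)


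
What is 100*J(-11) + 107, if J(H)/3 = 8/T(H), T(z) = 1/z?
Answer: -26293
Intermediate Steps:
J(H) = 24*H (J(H) = 3*(8/(1/H)) = 3*(8*H) = 24*H)
100*J(-11) + 107 = 100*(24*(-11)) + 107 = 100*(-264) + 107 = -26400 + 107 = -26293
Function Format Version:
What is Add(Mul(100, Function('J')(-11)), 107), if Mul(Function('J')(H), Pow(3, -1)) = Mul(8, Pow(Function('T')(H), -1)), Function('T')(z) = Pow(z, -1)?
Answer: -26293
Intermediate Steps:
Function('J')(H) = Mul(24, H) (Function('J')(H) = Mul(3, Mul(8, Pow(Pow(H, -1), -1))) = Mul(3, Mul(8, H)) = Mul(24, H))
Add(Mul(100, Function('J')(-11)), 107) = Add(Mul(100, Mul(24, -11)), 107) = Add(Mul(100, -264), 107) = Add(-26400, 107) = -26293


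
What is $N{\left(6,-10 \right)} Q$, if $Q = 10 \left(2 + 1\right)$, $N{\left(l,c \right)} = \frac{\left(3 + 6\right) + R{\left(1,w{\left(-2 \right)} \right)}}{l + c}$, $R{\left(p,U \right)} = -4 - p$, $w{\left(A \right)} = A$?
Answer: $-30$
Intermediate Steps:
$N{\left(l,c \right)} = \frac{4}{c + l}$ ($N{\left(l,c \right)} = \frac{\left(3 + 6\right) - 5}{l + c} = \frac{9 - 5}{c + l} = \frac{4}{c + l}$)
$Q = 30$ ($Q = 10 \cdot 3 = 30$)
$N{\left(6,-10 \right)} Q = \frac{4}{-10 + 6} \cdot 30 = \frac{4}{-4} \cdot 30 = 4 \left(- \frac{1}{4}\right) 30 = \left(-1\right) 30 = -30$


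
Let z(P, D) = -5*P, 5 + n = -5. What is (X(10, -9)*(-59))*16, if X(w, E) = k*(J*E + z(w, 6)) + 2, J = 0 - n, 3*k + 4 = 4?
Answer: -1888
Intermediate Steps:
n = -10 (n = -5 - 5 = -10)
k = 0 (k = -4/3 + (1/3)*4 = -4/3 + 4/3 = 0)
J = 10 (J = 0 - 1*(-10) = 0 + 10 = 10)
X(w, E) = 2 (X(w, E) = 0*(10*E - 5*w) + 2 = 0*(-5*w + 10*E) + 2 = 0 + 2 = 2)
(X(10, -9)*(-59))*16 = (2*(-59))*16 = -118*16 = -1888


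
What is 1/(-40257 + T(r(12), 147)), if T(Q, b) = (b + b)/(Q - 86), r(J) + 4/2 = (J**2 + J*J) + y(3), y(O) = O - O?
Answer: -100/4025553 ≈ -2.4841e-5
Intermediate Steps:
y(O) = 0
r(J) = -2 + 2*J**2 (r(J) = -2 + ((J**2 + J*J) + 0) = -2 + ((J**2 + J**2) + 0) = -2 + (2*J**2 + 0) = -2 + 2*J**2)
T(Q, b) = 2*b/(-86 + Q) (T(Q, b) = (2*b)/(-86 + Q) = 2*b/(-86 + Q))
1/(-40257 + T(r(12), 147)) = 1/(-40257 + 2*147/(-86 + (-2 + 2*12**2))) = 1/(-40257 + 2*147/(-86 + (-2 + 2*144))) = 1/(-40257 + 2*147/(-86 + (-2 + 288))) = 1/(-40257 + 2*147/(-86 + 286)) = 1/(-40257 + 2*147/200) = 1/(-40257 + 2*147*(1/200)) = 1/(-40257 + 147/100) = 1/(-4025553/100) = -100/4025553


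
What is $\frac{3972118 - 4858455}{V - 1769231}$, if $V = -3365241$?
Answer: $\frac{886337}{5134472} \approx 0.17262$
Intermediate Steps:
$\frac{3972118 - 4858455}{V - 1769231} = \frac{3972118 - 4858455}{-3365241 - 1769231} = - \frac{886337}{-5134472} = \left(-886337\right) \left(- \frac{1}{5134472}\right) = \frac{886337}{5134472}$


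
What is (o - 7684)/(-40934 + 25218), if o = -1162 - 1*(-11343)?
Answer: -2497/15716 ≈ -0.15888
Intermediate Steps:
o = 10181 (o = -1162 + 11343 = 10181)
(o - 7684)/(-40934 + 25218) = (10181 - 7684)/(-40934 + 25218) = 2497/(-15716) = 2497*(-1/15716) = -2497/15716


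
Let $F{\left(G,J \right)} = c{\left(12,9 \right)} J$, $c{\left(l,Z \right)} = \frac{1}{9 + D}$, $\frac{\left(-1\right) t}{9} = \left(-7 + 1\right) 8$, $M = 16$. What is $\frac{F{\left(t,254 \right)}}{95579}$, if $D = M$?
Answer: $\frac{254}{2389475} \approx 0.0001063$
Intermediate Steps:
$D = 16$
$t = 432$ ($t = - 9 \left(-7 + 1\right) 8 = - 9 \left(\left(-6\right) 8\right) = \left(-9\right) \left(-48\right) = 432$)
$c{\left(l,Z \right)} = \frac{1}{25}$ ($c{\left(l,Z \right)} = \frac{1}{9 + 16} = \frac{1}{25}$)
$F{\left(G,J \right)} = \frac{J}{25}$
$\frac{F{\left(t,254 \right)}}{95579} = \frac{\frac{1}{25} \cdot 254}{95579} = \frac{254}{25} \cdot \frac{1}{95579} = \frac{254}{2389475}$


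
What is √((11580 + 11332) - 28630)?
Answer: I*√5718 ≈ 75.617*I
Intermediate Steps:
√((11580 + 11332) - 28630) = √(22912 - 28630) = √(-5718) = I*√5718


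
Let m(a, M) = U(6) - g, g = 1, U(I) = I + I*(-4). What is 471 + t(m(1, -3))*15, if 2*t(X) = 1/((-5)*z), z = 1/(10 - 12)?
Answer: 474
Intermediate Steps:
U(I) = -3*I (U(I) = I - 4*I = -3*I)
z = -½ (z = 1/(-2) = -½ ≈ -0.50000)
m(a, M) = -19 (m(a, M) = -3*6 - 1*1 = -18 - 1 = -19)
t(X) = ⅕ (t(X) = (1/((-5)*(-½)))/2 = (-⅕*(-2))/2 = (½)*(⅖) = ⅕)
471 + t(m(1, -3))*15 = 471 + (⅕)*15 = 471 + 3 = 474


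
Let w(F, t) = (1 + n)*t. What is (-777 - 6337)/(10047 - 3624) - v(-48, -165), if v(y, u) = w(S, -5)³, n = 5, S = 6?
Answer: 173413886/6423 ≈ 26999.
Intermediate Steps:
w(F, t) = 6*t (w(F, t) = (1 + 5)*t = 6*t)
v(y, u) = -27000 (v(y, u) = (6*(-5))³ = (-30)³ = -27000)
(-777 - 6337)/(10047 - 3624) - v(-48, -165) = (-777 - 6337)/(10047 - 3624) - 1*(-27000) = -7114/6423 + 27000 = 173413886/6423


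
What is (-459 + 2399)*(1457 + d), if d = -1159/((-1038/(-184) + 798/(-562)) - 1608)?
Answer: 23450127102244/8292177 ≈ 2.8280e+6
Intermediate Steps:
d = 29962468/41460885 (d = -1159/((-1038*(-1/184) + 798*(-1/562)) - 1608) = -1159/((519/92 - 399/281) - 1608) = -1159/(109131/25852 - 1608) = -1159/(-41460885/25852) = -1159*(-25852/41460885) = 29962468/41460885 ≈ 0.72267)
(-459 + 2399)*(1457 + d) = (-459 + 2399)*(1457 + 29962468/41460885) = 1940*(60438471913/41460885) = 23450127102244/8292177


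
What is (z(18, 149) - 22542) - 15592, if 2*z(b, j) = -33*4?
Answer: -38200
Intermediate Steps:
z(b, j) = -66 (z(b, j) = (-33*4)/2 = (½)*(-132) = -66)
(z(18, 149) - 22542) - 15592 = (-66 - 22542) - 15592 = -22608 - 15592 = -38200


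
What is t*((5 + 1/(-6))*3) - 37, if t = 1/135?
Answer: -9961/270 ≈ -36.893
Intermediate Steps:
t = 1/135 ≈ 0.0074074
t*((5 + 1/(-6))*3) - 37 = ((5 + 1/(-6))*3)/135 - 37 = ((5 - ⅙)*3)/135 - 37 = ((29/6)*3)/135 - 37 = (1/135)*(29/2) - 37 = 29/270 - 37 = -9961/270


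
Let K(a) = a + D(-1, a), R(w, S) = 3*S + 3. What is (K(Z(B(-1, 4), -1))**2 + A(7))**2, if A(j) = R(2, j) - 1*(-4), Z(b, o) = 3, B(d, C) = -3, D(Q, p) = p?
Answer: 4096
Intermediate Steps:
R(w, S) = 3 + 3*S
K(a) = 2*a (K(a) = a + a = 2*a)
A(j) = 7 + 3*j (A(j) = (3 + 3*j) - 1*(-4) = (3 + 3*j) + 4 = 7 + 3*j)
(K(Z(B(-1, 4), -1))**2 + A(7))**2 = ((2*3)**2 + (7 + 3*7))**2 = (6**2 + (7 + 21))**2 = (36 + 28)**2 = 64**2 = 4096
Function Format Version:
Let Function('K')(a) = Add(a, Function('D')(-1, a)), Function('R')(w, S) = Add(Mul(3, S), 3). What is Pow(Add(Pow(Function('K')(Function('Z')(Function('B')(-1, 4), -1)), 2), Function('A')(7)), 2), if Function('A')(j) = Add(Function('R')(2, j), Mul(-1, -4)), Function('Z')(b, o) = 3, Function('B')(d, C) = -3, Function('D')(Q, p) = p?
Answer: 4096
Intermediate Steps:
Function('R')(w, S) = Add(3, Mul(3, S))
Function('K')(a) = Mul(2, a) (Function('K')(a) = Add(a, a) = Mul(2, a))
Function('A')(j) = Add(7, Mul(3, j)) (Function('A')(j) = Add(Add(3, Mul(3, j)), Mul(-1, -4)) = Add(Add(3, Mul(3, j)), 4) = Add(7, Mul(3, j)))
Pow(Add(Pow(Function('K')(Function('Z')(Function('B')(-1, 4), -1)), 2), Function('A')(7)), 2) = Pow(Add(Pow(Mul(2, 3), 2), Add(7, Mul(3, 7))), 2) = Pow(Add(Pow(6, 2), Add(7, 21)), 2) = Pow(Add(36, 28), 2) = Pow(64, 2) = 4096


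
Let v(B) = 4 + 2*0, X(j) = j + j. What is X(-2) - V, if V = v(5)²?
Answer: -20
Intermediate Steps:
X(j) = 2*j
v(B) = 4 (v(B) = 4 + 0 = 4)
V = 16 (V = 4² = 16)
X(-2) - V = 2*(-2) - 1*16 = -4 - 16 = -20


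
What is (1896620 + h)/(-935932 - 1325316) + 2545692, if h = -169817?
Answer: 5756439216813/2261248 ≈ 2.5457e+6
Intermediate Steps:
(1896620 + h)/(-935932 - 1325316) + 2545692 = (1896620 - 169817)/(-935932 - 1325316) + 2545692 = 1726803/(-2261248) + 2545692 = 1726803*(-1/2261248) + 2545692 = -1726803/2261248 + 2545692 = 5756439216813/2261248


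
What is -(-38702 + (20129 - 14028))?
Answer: 32601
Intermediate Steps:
-(-38702 + (20129 - 14028)) = -(-38702 + 6101) = -1*(-32601) = 32601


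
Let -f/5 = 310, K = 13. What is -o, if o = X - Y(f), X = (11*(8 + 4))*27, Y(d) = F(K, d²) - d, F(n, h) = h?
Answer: 2400486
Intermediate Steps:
f = -1550 (f = -5*310 = -1550)
Y(d) = d² - d
X = 3564 (X = (11*12)*27 = 132*27 = 3564)
o = -2400486 (o = 3564 - (-1550)*(-1 - 1550) = 3564 - (-1550)*(-1551) = 3564 - 1*2404050 = 3564 - 2404050 = -2400486)
-o = -1*(-2400486) = 2400486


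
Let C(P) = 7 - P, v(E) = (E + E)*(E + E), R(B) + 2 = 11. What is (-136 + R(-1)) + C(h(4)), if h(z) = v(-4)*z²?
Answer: -1144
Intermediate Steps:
R(B) = 9 (R(B) = -2 + 11 = 9)
v(E) = 4*E² (v(E) = (2*E)*(2*E) = 4*E²)
h(z) = 64*z² (h(z) = (4*(-4)²)*z² = (4*16)*z² = 64*z²)
(-136 + R(-1)) + C(h(4)) = (-136 + 9) + (7 - 64*4²) = -127 + (7 - 64*16) = -127 + (7 - 1*1024) = -127 + (7 - 1024) = -127 - 1017 = -1144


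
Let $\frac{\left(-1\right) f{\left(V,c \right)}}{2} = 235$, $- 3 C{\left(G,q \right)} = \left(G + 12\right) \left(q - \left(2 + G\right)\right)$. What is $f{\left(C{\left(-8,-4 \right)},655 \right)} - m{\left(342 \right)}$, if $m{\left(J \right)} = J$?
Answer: $-812$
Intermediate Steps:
$C{\left(G,q \right)} = - \frac{\left(12 + G\right) \left(-2 + q - G\right)}{3}$ ($C{\left(G,q \right)} = - \frac{\left(G + 12\right) \left(q - \left(2 + G\right)\right)}{3} = - \frac{\left(12 + G\right) \left(-2 + q - G\right)}{3}$)
$f{\left(V,c \right)} = -470$ ($f{\left(V,c \right)} = \left(-2\right) 235 = -470$)
$f{\left(C{\left(-8,-4 \right)},655 \right)} - m{\left(342 \right)} = -470 - 342 = -812$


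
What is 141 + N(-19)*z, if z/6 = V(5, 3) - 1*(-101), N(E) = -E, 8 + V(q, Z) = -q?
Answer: 10173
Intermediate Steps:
V(q, Z) = -8 - q
z = 528 (z = 6*((-8 - 1*5) - 1*(-101)) = 6*((-8 - 5) + 101) = 6*(-13 + 101) = 6*88 = 528)
141 + N(-19)*z = 141 - 1*(-19)*528 = 141 + 19*528 = 141 + 10032 = 10173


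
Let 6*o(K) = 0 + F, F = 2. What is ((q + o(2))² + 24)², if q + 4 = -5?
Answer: 795664/81 ≈ 9823.0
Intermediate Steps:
q = -9 (q = -4 - 5 = -9)
o(K) = ⅓ (o(K) = (0 + 2)/6 = (⅙)*2 = ⅓)
((q + o(2))² + 24)² = ((-9 + ⅓)² + 24)² = ((-26/3)² + 24)² = (676/9 + 24)² = (892/9)² = 795664/81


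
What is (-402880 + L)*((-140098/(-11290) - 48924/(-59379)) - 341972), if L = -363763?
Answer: 29291559072652185629/111731485 ≈ 2.6216e+11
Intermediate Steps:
(-402880 + L)*((-140098/(-11290) - 48924/(-59379)) - 341972) = (-402880 - 363763)*((-140098/(-11290) - 48924/(-59379)) - 341972) = -766643*((-140098*(-1/11290) - 48924*(-1/59379)) - 341972) = -766643*((70049/5645 + 16308/19793) - 341972) = -766643*(1478538517/111731485 - 341972) = -766643*(-38207560849903/111731485) = 29291559072652185629/111731485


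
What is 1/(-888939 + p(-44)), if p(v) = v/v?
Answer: -1/888938 ≈ -1.1249e-6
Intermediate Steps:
p(v) = 1
1/(-888939 + p(-44)) = 1/(-888939 + 1) = 1/(-888938) = -1/888938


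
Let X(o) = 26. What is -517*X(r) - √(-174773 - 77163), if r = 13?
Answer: -13442 - 4*I*√15746 ≈ -13442.0 - 501.93*I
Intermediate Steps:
-517*X(r) - √(-174773 - 77163) = -517*26 - √(-174773 - 77163) = -13442 - √(-251936) = -13442 - 4*I*√15746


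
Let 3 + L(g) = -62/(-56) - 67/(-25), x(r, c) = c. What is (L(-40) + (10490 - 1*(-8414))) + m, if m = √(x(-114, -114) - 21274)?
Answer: 13233351/700 + 2*I*√5347 ≈ 18905.0 + 146.25*I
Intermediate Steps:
L(g) = 551/700 (L(g) = -3 + (-62/(-56) - 67/(-25)) = -3 + (-62*(-1/56) - 67*(-1/25)) = -3 + (31/28 + 67/25) = -3 + 2651/700 = 551/700)
m = 2*I*√5347 (m = √(-114 - 21274) = √(-21388) = 2*I*√5347 ≈ 146.25*I)
(L(-40) + (10490 - 1*(-8414))) + m = (551/700 + (10490 - 1*(-8414))) + 2*I*√5347 = (551/700 + (10490 + 8414)) + 2*I*√5347 = (551/700 + 18904) + 2*I*√5347 = 13233351/700 + 2*I*√5347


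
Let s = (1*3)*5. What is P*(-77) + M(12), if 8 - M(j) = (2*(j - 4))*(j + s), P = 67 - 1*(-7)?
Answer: -6122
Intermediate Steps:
s = 15 (s = 3*5 = 15)
P = 74 (P = 67 + 7 = 74)
M(j) = 8 - (-8 + 2*j)*(15 + j) (M(j) = 8 - 2*(j - 4)*(j + 15) = 8 - 2*(-4 + j)*(15 + j) = 8 - (-8 + 2*j)*(15 + j))
P*(-77) + M(12) = 74*(-77) + (128 - 22*12 - 2*12²) = -5698 + (128 - 264 - 2*144) = -5698 + (128 - 264 - 288) = -5698 - 424 = -6122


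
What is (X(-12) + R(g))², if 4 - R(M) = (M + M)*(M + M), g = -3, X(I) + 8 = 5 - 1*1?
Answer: 1296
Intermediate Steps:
X(I) = -4 (X(I) = -8 + (5 - 1*1) = -8 + (5 - 1) = -8 + 4 = -4)
R(M) = 4 - 4*M² (R(M) = 4 - (M + M)*(M + M) = 4 - 2*M*2*M = 4 - 4*M²)
(X(-12) + R(g))² = (-4 + (4 - 4*(-3)²))² = (-4 + (4 - 4*9))² = (-4 + (4 - 36))² = (-4 - 32)² = (-36)² = 1296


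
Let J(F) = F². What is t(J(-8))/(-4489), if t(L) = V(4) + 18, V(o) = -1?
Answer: -17/4489 ≈ -0.0037870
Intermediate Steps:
t(L) = 17 (t(L) = -1 + 18 = 17)
t(J(-8))/(-4489) = 17/(-4489) = 17*(-1/4489) = -17/4489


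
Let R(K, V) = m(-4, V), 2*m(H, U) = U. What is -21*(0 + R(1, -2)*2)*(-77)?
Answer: -3234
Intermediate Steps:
m(H, U) = U/2
R(K, V) = V/2
-21*(0 + R(1, -2)*2)*(-77) = -21*(0 + ((½)*(-2))*2)*(-77) = -21*(0 - 1*2)*(-77) = -21*(0 - 2)*(-77) = -21*(-2)*(-77) = 42*(-77) = -3234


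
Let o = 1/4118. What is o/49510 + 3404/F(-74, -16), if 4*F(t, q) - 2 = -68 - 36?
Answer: -1388029881389/10397991180 ≈ -133.49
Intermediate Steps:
F(t, q) = -51/2 (F(t, q) = ½ + (-68 - 36)/4 = ½ + (¼)*(-104) = ½ - 26 = -51/2)
o = 1/4118 ≈ 0.00024284
o/49510 + 3404/F(-74, -16) = (1/4118)/49510 + 3404/(-51/2) = (1/4118)*(1/49510) + 3404*(-2/51) = 1/203882180 - 6808/51 = -1388029881389/10397991180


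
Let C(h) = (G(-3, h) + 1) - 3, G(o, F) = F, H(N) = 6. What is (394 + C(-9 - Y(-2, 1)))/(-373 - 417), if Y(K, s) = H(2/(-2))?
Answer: -377/790 ≈ -0.47722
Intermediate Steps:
Y(K, s) = 6
C(h) = -2 + h (C(h) = (h + 1) - 3 = (1 + h) - 3 = -2 + h)
(394 + C(-9 - Y(-2, 1)))/(-373 - 417) = (394 + (-2 + (-9 - 1*6)))/(-373 - 417) = (394 + (-2 + (-9 - 6)))/(-790) = (394 + (-2 - 15))*(-1/790) = (394 - 17)*(-1/790) = 377*(-1/790) = -377/790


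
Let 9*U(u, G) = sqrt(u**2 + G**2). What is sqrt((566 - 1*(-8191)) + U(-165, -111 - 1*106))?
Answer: sqrt(78813 + sqrt(74314))/3 ≈ 93.741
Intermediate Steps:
U(u, G) = sqrt(G**2 + u**2)/9 (U(u, G) = sqrt(u**2 + G**2)/9 = sqrt(G**2 + u**2)/9)
sqrt((566 - 1*(-8191)) + U(-165, -111 - 1*106)) = sqrt((566 - 1*(-8191)) + sqrt((-111 - 1*106)**2 + (-165)**2)/9) = sqrt((566 + 8191) + sqrt((-111 - 106)**2 + 27225)/9) = sqrt(8757 + sqrt((-217)**2 + 27225)/9) = sqrt(8757 + sqrt(47089 + 27225)/9) = sqrt(8757 + sqrt(74314)/9)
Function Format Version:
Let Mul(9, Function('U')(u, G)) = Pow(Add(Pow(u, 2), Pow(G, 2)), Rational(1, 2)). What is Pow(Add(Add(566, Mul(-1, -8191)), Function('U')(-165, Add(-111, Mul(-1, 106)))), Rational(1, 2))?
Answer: Mul(Rational(1, 3), Pow(Add(78813, Pow(74314, Rational(1, 2))), Rational(1, 2))) ≈ 93.741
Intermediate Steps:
Function('U')(u, G) = Mul(Rational(1, 9), Pow(Add(Pow(G, 2), Pow(u, 2)), Rational(1, 2))) (Function('U')(u, G) = Mul(Rational(1, 9), Pow(Add(Pow(u, 2), Pow(G, 2)), Rational(1, 2))) = Mul(Rational(1, 9), Pow(Add(Pow(G, 2), Pow(u, 2)), Rational(1, 2))))
Pow(Add(Add(566, Mul(-1, -8191)), Function('U')(-165, Add(-111, Mul(-1, 106)))), Rational(1, 2)) = Pow(Add(Add(566, Mul(-1, -8191)), Mul(Rational(1, 9), Pow(Add(Pow(Add(-111, Mul(-1, 106)), 2), Pow(-165, 2)), Rational(1, 2)))), Rational(1, 2)) = Pow(Add(Add(566, 8191), Mul(Rational(1, 9), Pow(Add(Pow(Add(-111, -106), 2), 27225), Rational(1, 2)))), Rational(1, 2)) = Pow(Add(8757, Mul(Rational(1, 9), Pow(Add(Pow(-217, 2), 27225), Rational(1, 2)))), Rational(1, 2)) = Pow(Add(8757, Mul(Rational(1, 9), Pow(Add(47089, 27225), Rational(1, 2)))), Rational(1, 2)) = Pow(Add(8757, Mul(Rational(1, 9), Pow(74314, Rational(1, 2)))), Rational(1, 2))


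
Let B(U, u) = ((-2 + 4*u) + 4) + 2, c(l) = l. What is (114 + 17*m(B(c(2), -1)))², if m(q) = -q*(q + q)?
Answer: 12996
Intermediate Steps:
B(U, u) = 4 + 4*u (B(U, u) = (2 + 4*u) + 2 = 4 + 4*u)
m(q) = -2*q² (m(q) = -q*2*q = -2*q²)
(114 + 17*m(B(c(2), -1)))² = (114 + 17*(-2*(4 + 4*(-1))²))² = (114 + 17*(-2*(4 - 4)²))² = (114 + 17*(-2*0²))² = (114 + 17*(-2*0))² = (114 + 17*0)² = (114 + 0)² = 114² = 12996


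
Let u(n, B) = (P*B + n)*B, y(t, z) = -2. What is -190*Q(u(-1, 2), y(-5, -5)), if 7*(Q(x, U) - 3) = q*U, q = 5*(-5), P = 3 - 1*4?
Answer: -13490/7 ≈ -1927.1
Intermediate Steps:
P = -1 (P = 3 - 4 = -1)
q = -25
u(n, B) = B*(n - B) (u(n, B) = (-B + n)*B = (n - B)*B = B*(n - B))
Q(x, U) = 3 - 25*U/7 (Q(x, U) = 3 + (-25*U)/7 = 3 - 25*U/7)
-190*Q(u(-1, 2), y(-5, -5)) = -190*(3 - 25/7*(-2)) = -190*(3 + 50/7) = -190*71/7 = -13490/7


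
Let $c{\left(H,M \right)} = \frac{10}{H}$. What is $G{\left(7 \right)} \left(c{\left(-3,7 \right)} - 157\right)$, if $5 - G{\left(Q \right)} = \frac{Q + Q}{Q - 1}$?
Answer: $- \frac{3848}{9} \approx -427.56$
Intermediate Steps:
$G{\left(Q \right)} = 5 - \frac{2 Q}{-1 + Q}$ ($G{\left(Q \right)} = 5 - \frac{Q + Q}{Q - 1} = 5 - \frac{2 Q}{-1 + Q}$)
$G{\left(7 \right)} \left(c{\left(-3,7 \right)} - 157\right) = \frac{-5 + 3 \cdot 7}{-1 + 7} \left(\frac{10}{-3} - 157\right) = \frac{-5 + 21}{6} \left(10 \left(- \frac{1}{3}\right) - 157\right) = \frac{1}{6} \cdot 16 \left(- \frac{10}{3} - 157\right) = \frac{8}{3} \left(- \frac{481}{3}\right) = - \frac{3848}{9}$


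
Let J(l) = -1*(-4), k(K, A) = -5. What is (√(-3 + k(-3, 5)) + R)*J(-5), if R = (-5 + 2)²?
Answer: 36 + 8*I*√2 ≈ 36.0 + 11.314*I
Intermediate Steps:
R = 9 (R = (-3)² = 9)
J(l) = 4
(√(-3 + k(-3, 5)) + R)*J(-5) = (√(-3 - 5) + 9)*4 = (√(-8) + 9)*4 = (2*I*√2 + 9)*4 = (9 + 2*I*√2)*4 = 36 + 8*I*√2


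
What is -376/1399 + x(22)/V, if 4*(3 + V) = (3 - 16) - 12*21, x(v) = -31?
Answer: 69324/387523 ≈ 0.17889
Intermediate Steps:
V = -277/4 (V = -3 + ((3 - 16) - 12*21)/4 = -3 + (-13 - 252)/4 = -3 + (1/4)*(-265) = -3 - 265/4 = -277/4 ≈ -69.250)
-376/1399 + x(22)/V = -376/1399 - 31/(-277/4) = -376*1/1399 - 31*(-4/277) = -376/1399 + 124/277 = 69324/387523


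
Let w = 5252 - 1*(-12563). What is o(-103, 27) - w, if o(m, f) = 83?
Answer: -17732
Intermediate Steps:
w = 17815 (w = 5252 + 12563 = 17815)
o(-103, 27) - w = 83 - 1*17815 = 83 - 17815 = -17732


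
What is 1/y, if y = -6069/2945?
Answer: -2945/6069 ≈ -0.48525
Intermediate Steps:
y = -6069/2945 (y = -6069*1/2945 = -6069/2945 ≈ -2.0608)
1/y = 1/(-6069/2945) = -2945/6069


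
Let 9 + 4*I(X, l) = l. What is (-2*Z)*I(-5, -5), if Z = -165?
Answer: -1155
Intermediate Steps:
I(X, l) = -9/4 + l/4
(-2*Z)*I(-5, -5) = (-2*(-165))*(-9/4 + (¼)*(-5)) = 330*(-9/4 - 5/4) = 330*(-7/2) = -1155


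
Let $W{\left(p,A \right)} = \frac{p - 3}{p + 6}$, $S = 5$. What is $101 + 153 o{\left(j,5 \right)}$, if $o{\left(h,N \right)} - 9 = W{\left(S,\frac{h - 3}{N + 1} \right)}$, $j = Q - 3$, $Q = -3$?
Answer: $\frac{16564}{11} \approx 1505.8$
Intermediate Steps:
$j = -6$ ($j = -3 - 3 = -6$)
$W{\left(p,A \right)} = \frac{-3 + p}{6 + p}$
$o{\left(h,N \right)} = \frac{101}{11}$ ($o{\left(h,N \right)} = 9 + \frac{-3 + 5}{6 + 5} = 9 + \frac{1}{11} \cdot 2 = 9 + \frac{2}{11} = \frac{101}{11}$)
$101 + 153 o{\left(j,5 \right)} = 101 + 153 \cdot \frac{101}{11} = 101 + \frac{15453}{11} = \frac{16564}{11}$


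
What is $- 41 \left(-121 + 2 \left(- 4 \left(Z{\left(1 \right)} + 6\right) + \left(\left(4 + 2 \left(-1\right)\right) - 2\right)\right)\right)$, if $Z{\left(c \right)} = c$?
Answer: $7257$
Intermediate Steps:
$- 41 \left(-121 + 2 \left(- 4 \left(Z{\left(1 \right)} + 6\right) + \left(\left(4 + 2 \left(-1\right)\right) - 2\right)\right)\right) = - 41 \left(-121 + 2 \left(- 4 \left(1 + 6\right) + \left(\left(4 + 2 \left(-1\right)\right) - 2\right)\right)\right) = - 41 \left(-121 + 2 \left(\left(-4\right) 7 + \left(\left(4 - 2\right) - 2\right)\right)\right) = - 41 \left(-121 + 2 \left(-28 + \left(2 - 2\right)\right)\right) = - 41 \left(-121 + 2 \left(-28 + 0\right)\right) = - 41 \left(-121 + 2 \left(-28\right)\right) = - 41 \left(-121 - 56\right) = \left(-41\right) \left(-177\right) = 7257$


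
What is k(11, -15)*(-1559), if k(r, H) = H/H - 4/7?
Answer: -4677/7 ≈ -668.14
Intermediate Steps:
k(r, H) = 3/7 (k(r, H) = 1 - 4*⅐ = 1 - 4/7 = 3/7)
k(11, -15)*(-1559) = (3/7)*(-1559) = -4677/7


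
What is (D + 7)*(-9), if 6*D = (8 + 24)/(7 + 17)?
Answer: -65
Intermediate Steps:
D = 2/9 (D = ((8 + 24)/(7 + 17))/6 = (32/24)/6 = (32*(1/24))/6 = (⅙)*(4/3) = 2/9 ≈ 0.22222)
(D + 7)*(-9) = (2/9 + 7)*(-9) = (65/9)*(-9) = -65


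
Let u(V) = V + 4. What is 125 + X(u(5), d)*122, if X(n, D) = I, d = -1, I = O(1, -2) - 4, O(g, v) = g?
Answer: -241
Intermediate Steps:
u(V) = 4 + V
I = -3 (I = 1 - 4 = -3)
X(n, D) = -3
125 + X(u(5), d)*122 = 125 - 3*122 = 125 - 366 = -241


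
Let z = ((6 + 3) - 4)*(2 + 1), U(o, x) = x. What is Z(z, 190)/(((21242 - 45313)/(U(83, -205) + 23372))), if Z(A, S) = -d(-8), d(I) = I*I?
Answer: 1482688/24071 ≈ 61.596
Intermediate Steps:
d(I) = I**2
z = 15 (z = (9 - 4)*3 = 5*3 = 15)
Z(A, S) = -64 (Z(A, S) = -1*(-8)**2 = -1*64 = -64)
Z(z, 190)/(((21242 - 45313)/(U(83, -205) + 23372))) = -64*(-205 + 23372)/(21242 - 45313) = -64/((-24071/23167)) = -64/((-24071*1/23167)) = -64/(-24071/23167) = -64*(-23167/24071) = 1482688/24071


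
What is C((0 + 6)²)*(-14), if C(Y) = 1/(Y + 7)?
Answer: -14/43 ≈ -0.32558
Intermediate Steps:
C(Y) = 1/(7 + Y)
C((0 + 6)²)*(-14) = -14/(7 + (0 + 6)²) = -14/(7 + 6²) = -14/(7 + 36) = -14/43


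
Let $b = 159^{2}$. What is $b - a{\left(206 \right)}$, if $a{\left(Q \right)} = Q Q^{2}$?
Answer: $-8716535$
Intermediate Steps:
$b = 25281$
$a{\left(Q \right)} = Q^{3}$
$b - a{\left(206 \right)} = 25281 - 206^{3} = 25281 - 8741816 = -8716535$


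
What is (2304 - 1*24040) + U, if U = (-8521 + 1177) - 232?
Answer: -29312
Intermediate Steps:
U = -7576 (U = -7344 - 232 = -7576)
(2304 - 1*24040) + U = (2304 - 1*24040) - 7576 = (2304 - 24040) - 7576 = -21736 - 7576 = -29312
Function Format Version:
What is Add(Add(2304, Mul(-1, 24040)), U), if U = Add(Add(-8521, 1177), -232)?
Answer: -29312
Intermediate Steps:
U = -7576 (U = Add(-7344, -232) = -7576)
Add(Add(2304, Mul(-1, 24040)), U) = Add(Add(2304, Mul(-1, 24040)), -7576) = Add(Add(2304, -24040), -7576) = Add(-21736, -7576) = -29312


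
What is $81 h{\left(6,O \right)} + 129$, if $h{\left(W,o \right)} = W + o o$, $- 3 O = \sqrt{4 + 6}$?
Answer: $705$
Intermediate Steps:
$O = - \frac{\sqrt{10}}{3}$ ($O = - \frac{\sqrt{4 + 6}}{3} = - \frac{\sqrt{10}}{3} \approx -1.0541$)
$h{\left(W,o \right)} = W + o^{2}$
$81 h{\left(6,O \right)} + 129 = 81 \left(6 + \left(- \frac{\sqrt{10}}{3}\right)^{2}\right) + 129 = 81 \left(6 + \frac{10}{9}\right) + 129 = 81 \cdot \frac{64}{9} + 129 = 576 + 129 = 705$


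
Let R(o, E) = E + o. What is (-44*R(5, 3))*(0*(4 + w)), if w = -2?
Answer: 0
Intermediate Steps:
(-44*R(5, 3))*(0*(4 + w)) = (-44*(3 + 5))*(0*(4 - 2)) = (-44*8)*(0*2) = -352*0 = 0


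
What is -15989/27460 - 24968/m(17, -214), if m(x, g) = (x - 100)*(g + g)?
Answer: -313403629/243872260 ≈ -1.2851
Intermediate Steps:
m(x, g) = 2*g*(-100 + x) (m(x, g) = (-100 + x)*(2*g) = 2*g*(-100 + x))
-15989/27460 - 24968/m(17, -214) = -15989/27460 - 24968*(-1/(428*(-100 + 17))) = -15989*1/27460 - 24968/(2*(-214)*(-83)) = -15989/27460 - 24968/35524 = -15989/27460 - 24968*1/35524 = -15989/27460 - 6242/8881 = -313403629/243872260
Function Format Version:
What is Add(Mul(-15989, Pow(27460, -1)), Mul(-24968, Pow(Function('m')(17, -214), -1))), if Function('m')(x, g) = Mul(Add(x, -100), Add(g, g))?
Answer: Rational(-313403629, 243872260) ≈ -1.2851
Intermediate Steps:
Function('m')(x, g) = Mul(2, g, Add(-100, x)) (Function('m')(x, g) = Mul(Add(-100, x), Mul(2, g)) = Mul(2, g, Add(-100, x)))
Add(Mul(-15989, Pow(27460, -1)), Mul(-24968, Pow(Function('m')(17, -214), -1))) = Add(Mul(-15989, Pow(27460, -1)), Mul(-24968, Pow(Mul(2, -214, Add(-100, 17)), -1))) = Add(Mul(-15989, Rational(1, 27460)), Mul(-24968, Pow(Mul(2, -214, -83), -1))) = Add(Rational(-15989, 27460), Mul(-24968, Pow(35524, -1))) = Add(Rational(-15989, 27460), Mul(-24968, Rational(1, 35524))) = Add(Rational(-15989, 27460), Rational(-6242, 8881)) = Rational(-313403629, 243872260)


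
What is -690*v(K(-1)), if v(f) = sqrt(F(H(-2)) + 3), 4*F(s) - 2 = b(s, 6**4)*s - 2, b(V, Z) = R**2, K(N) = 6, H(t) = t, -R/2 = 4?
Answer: -690*I*sqrt(29) ≈ -3715.8*I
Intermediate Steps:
R = -8 (R = -2*4 = -8)
b(V, Z) = 64 (b(V, Z) = (-8)**2 = 64)
F(s) = 16*s (F(s) = 1/2 + (64*s - 2)/4 = 1/2 + (-2 + 64*s)/4 = 1/2 + (-1/2 + 16*s) = 16*s)
v(f) = I*sqrt(29) (v(f) = sqrt(16*(-2) + 3) = sqrt(-32 + 3) = sqrt(-29) = I*sqrt(29))
-690*v(K(-1)) = -690*I*sqrt(29)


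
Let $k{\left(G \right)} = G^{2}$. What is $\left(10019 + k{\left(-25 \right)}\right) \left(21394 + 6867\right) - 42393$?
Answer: $300767691$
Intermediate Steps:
$\left(10019 + k{\left(-25 \right)}\right) \left(21394 + 6867\right) - 42393 = \left(10019 + \left(-25\right)^{2}\right) \left(21394 + 6867\right) - 42393 = \left(10019 + 625\right) 28261 - 42393 = 10644 \cdot 28261 - 42393 = 300810084 - 42393 = 300767691$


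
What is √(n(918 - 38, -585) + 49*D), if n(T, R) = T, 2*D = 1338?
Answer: √33661 ≈ 183.47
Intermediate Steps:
D = 669 (D = (½)*1338 = 669)
√(n(918 - 38, -585) + 49*D) = √((918 - 38) + 49*669) = √(880 + 32781) = √33661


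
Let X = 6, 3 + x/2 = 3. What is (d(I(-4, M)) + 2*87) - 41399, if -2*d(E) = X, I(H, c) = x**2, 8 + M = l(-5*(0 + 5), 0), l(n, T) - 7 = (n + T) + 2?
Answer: -41228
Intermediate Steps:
x = 0 (x = -6 + 2*3 = -6 + 6 = 0)
l(n, T) = 9 + T + n (l(n, T) = 7 + ((n + T) + 2) = 7 + ((T + n) + 2) = 7 + (2 + T + n) = 9 + T + n)
M = -24 (M = -8 + (9 + 0 - 5*(0 + 5)) = -8 + (9 + 0 - 5*5) = -8 + (9 + 0 - 25) = -8 - 16 = -24)
I(H, c) = 0 (I(H, c) = 0**2 = 0)
d(E) = -3 (d(E) = -1/2*6 = -3)
(d(I(-4, M)) + 2*87) - 41399 = (-3 + 2*87) - 41399 = (-3 + 174) - 41399 = 171 - 41399 = -41228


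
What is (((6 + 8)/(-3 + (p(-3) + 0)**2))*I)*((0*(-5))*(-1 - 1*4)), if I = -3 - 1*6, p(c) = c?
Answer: 0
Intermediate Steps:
I = -9 (I = -3 - 6 = -9)
(((6 + 8)/(-3 + (p(-3) + 0)**2))*I)*((0*(-5))*(-1 - 1*4)) = (((6 + 8)/(-3 + (-3 + 0)**2))*(-9))*((0*(-5))*(-1 - 1*4)) = ((14/(-3 + (-3)**2))*(-9))*(0*(-1 - 4)) = ((14/(-3 + 9))*(-9))*(0*(-5)) = ((14/6)*(-9))*0 = ((14*(1/6))*(-9))*0 = ((7/3)*(-9))*0 = -21*0 = 0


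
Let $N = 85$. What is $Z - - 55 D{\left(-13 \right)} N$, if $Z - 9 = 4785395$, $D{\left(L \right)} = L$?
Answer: $4724629$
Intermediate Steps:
$Z = 4785404$ ($Z = 9 + 4785395 = 4785404$)
$Z - - 55 D{\left(-13 \right)} N = 4785404 - \left(-55\right) \left(-13\right) 85 = 4785404 - 715 \cdot 85 = 4785404 - 60775 = 4724629$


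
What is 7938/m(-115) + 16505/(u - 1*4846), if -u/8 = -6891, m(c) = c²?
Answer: 617417141/664979450 ≈ 0.92848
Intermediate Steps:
u = 55128 (u = -8*(-6891) = 55128)
7938/m(-115) + 16505/(u - 1*4846) = 7938/((-115)²) + 16505/(55128 - 1*4846) = 7938/13225 + 16505/(55128 - 4846) = 7938*(1/13225) + 16505/50282 = 7938/13225 + 16505*(1/50282) = 7938/13225 + 16505/50282 = 617417141/664979450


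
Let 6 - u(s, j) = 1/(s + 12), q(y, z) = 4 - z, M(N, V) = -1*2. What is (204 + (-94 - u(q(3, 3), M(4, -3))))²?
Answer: 1830609/169 ≈ 10832.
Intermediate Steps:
M(N, V) = -2
u(s, j) = 6 - 1/(12 + s) (u(s, j) = 6 - 1/(s + 12) = 6 - 1/(12 + s))
(204 + (-94 - u(q(3, 3), M(4, -3))))² = (204 + (-94 - (71 + 6*(4 - 1*3))/(12 + (4 - 1*3))))² = (204 + (-94 - (71 + 6*(4 - 3))/(12 + (4 - 3))))² = (204 + (-94 - (71 + 6*1)/(12 + 1)))² = (204 + (-94 - (71 + 6)/13))² = (204 + (-94 - 77/13))² = (204 - 1299/13)² = (1353/13)² = 1830609/169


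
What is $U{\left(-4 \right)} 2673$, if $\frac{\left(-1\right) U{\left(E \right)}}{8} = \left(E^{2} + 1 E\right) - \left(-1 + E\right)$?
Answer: $-363528$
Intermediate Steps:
$U{\left(E \right)} = -8 - 8 E^{2}$ ($U{\left(E \right)} = - 8 \left(\left(E^{2} + 1 E\right) - \left(-1 + E\right)\right) = - 8 \left(\left(E^{2} + E\right) - \left(-1 + E\right)\right) = - 8 \left(\left(E + E^{2}\right) - \left(-1 + E\right)\right) = - 8 \left(1 + E^{2}\right) = -8 - 8 E^{2}$)
$U{\left(-4 \right)} 2673 = \left(-8 - 8 \left(-4\right)^{2}\right) 2673 = \left(-8 - 128\right) 2673 = \left(-136\right) 2673 = -363528$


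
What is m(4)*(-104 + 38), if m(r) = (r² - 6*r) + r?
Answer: 264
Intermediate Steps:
m(r) = r² - 5*r
m(4)*(-104 + 38) = (4*(-5 + 4))*(-104 + 38) = (4*(-1))*(-66) = -4*(-66) = 264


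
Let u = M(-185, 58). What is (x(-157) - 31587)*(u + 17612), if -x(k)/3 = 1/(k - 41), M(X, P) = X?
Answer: -12110260469/22 ≈ -5.5047e+8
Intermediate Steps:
u = -185
x(k) = -3/(-41 + k) (x(k) = -3/(k - 41) = -3/(-41 + k))
(x(-157) - 31587)*(u + 17612) = (-3/(-41 - 157) - 31587)*(-185 + 17612) = (-3/(-198) - 31587)*17427 = (-3*(-1/198) - 31587)*17427 = (1/66 - 31587)*17427 = -2084741/66*17427 = -12110260469/22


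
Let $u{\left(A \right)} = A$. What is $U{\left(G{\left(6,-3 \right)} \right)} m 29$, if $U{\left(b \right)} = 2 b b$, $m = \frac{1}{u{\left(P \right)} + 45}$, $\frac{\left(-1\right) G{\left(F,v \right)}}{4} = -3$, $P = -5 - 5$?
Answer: $\frac{8352}{35} \approx 238.63$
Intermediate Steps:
$P = -10$
$G{\left(F,v \right)} = 12$ ($G{\left(F,v \right)} = \left(-4\right) \left(-3\right) = 12$)
$m = \frac{1}{35}$ ($m = \frac{1}{-10 + 45} = \frac{1}{35} \approx 0.028571$)
$U{\left(b \right)} = 2 b^{2}$
$U{\left(G{\left(6,-3 \right)} \right)} m 29 = 2 \cdot 12^{2} \cdot \frac{1}{35} \cdot 29 = 2 \cdot 144 \cdot \frac{1}{35} \cdot 29 = 288 \cdot \frac{1}{35} \cdot 29 = \frac{288}{35} \cdot 29 = \frac{8352}{35}$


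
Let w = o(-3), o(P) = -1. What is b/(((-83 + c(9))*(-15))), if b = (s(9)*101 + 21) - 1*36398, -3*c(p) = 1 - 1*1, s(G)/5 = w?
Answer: -12294/415 ≈ -29.624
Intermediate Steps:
w = -1
s(G) = -5 (s(G) = 5*(-1) = -5)
c(p) = 0 (c(p) = -(1 - 1*1)/3 = -(1 - 1)/3 = -⅓*0 = 0)
b = -36882 (b = (-5*101 + 21) - 1*36398 = (-505 + 21) - 36398 = -484 - 36398 = -36882)
b/(((-83 + c(9))*(-15))) = -36882*(-1/(15*(-83 + 0))) = -36882/((-83*(-15))) = -36882/1245 = -36882*1/1245 = -12294/415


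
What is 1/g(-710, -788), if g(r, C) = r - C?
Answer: 1/78 ≈ 0.012821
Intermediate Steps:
1/g(-710, -788) = 1/(-710 - 1*(-788)) = 1/(-710 + 788) = 1/78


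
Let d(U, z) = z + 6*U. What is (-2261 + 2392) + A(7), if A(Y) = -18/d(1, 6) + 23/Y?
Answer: 1859/14 ≈ 132.79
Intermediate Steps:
A(Y) = -3/2 + 23/Y (A(Y) = -18/(6 + 6*1) + 23/Y = -18/(6 + 6) + 23/Y = -18/(1*12) + 23/Y = -18/12 + 23/Y = -18*1/12 + 23/Y = -3/2 + 23/Y)
(-2261 + 2392) + A(7) = (-2261 + 2392) + (-3/2 + 23/7) = 131 + (-3/2 + 23*(⅐)) = 131 + (-3/2 + 23/7) = 131 + 25/14 = 1859/14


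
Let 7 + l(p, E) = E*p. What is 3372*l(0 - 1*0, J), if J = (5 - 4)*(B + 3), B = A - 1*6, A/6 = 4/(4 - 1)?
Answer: -23604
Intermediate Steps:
A = 8 (A = 6*(4/(4 - 1)) = 6*(4/3) = 8)
B = 2 (B = 8 - 1*6 = 8 - 6 = 2)
J = 5 (J = (5 - 4)*(2 + 3) = 1*5 = 5)
l(p, E) = -7 + E*p
3372*l(0 - 1*0, J) = 3372*(-7 + 5*(0 - 1*0)) = 3372*(-7 + 5*(0 + 0)) = 3372*(-7 + 5*0) = 3372*(-7 + 0) = 3372*(-7) = -23604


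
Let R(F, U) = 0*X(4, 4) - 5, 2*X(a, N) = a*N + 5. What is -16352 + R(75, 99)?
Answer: -16357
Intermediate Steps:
X(a, N) = 5/2 + N*a/2 (X(a, N) = (a*N + 5)/2 = (N*a + 5)/2 = (5 + N*a)/2 = 5/2 + N*a/2)
R(F, U) = -5 (R(F, U) = 0*(5/2 + (½)*4*4) - 5 = 0*(5/2 + 8) - 5 = 0*(21/2) - 5 = 0 - 5 = -5)
-16352 + R(75, 99) = -16352 - 5 = -16357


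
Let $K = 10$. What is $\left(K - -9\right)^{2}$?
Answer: $361$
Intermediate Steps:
$\left(K - -9\right)^{2} = \left(10 - -9\right)^{2} = \left(10 + 9\right)^{2} = 19^{2} = 361$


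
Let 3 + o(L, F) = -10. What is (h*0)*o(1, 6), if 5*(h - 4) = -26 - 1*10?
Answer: 0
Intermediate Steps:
o(L, F) = -13 (o(L, F) = -3 - 10 = -13)
h = -16/5 (h = 4 + (-26 - 1*10)/5 = 4 + (-26 - 10)/5 = 4 + (1/5)*(-36) = 4 - 36/5 = -16/5 ≈ -3.2000)
(h*0)*o(1, 6) = -16/5*0*(-13) = 0*(-13) = 0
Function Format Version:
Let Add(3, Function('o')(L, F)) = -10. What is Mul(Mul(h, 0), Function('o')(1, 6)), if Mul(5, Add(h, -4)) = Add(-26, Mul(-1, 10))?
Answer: 0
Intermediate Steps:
Function('o')(L, F) = -13 (Function('o')(L, F) = Add(-3, -10) = -13)
h = Rational(-16, 5) (h = Add(4, Mul(Rational(1, 5), Add(-26, Mul(-1, 10)))) = Add(4, Mul(Rational(1, 5), Add(-26, -10))) = Add(4, Mul(Rational(1, 5), -36)) = Add(4, Rational(-36, 5)) = Rational(-16, 5) ≈ -3.2000)
Mul(Mul(h, 0), Function('o')(1, 6)) = Mul(Mul(Rational(-16, 5), 0), -13) = Mul(0, -13) = 0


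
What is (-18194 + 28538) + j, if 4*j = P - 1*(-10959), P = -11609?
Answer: 20363/2 ≈ 10182.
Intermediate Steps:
j = -325/2 (j = (-11609 - 1*(-10959))/4 = (-11609 + 10959)/4 = (¼)*(-650) = -325/2 ≈ -162.50)
(-18194 + 28538) + j = (-18194 + 28538) - 325/2 = 10344 - 325/2 = 20363/2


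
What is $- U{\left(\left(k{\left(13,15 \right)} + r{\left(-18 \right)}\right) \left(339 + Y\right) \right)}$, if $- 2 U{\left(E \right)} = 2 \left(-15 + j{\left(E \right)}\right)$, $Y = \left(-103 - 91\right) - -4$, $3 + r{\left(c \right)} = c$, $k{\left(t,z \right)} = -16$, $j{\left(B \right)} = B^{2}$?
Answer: $30393154$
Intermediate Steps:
$r{\left(c \right)} = -3 + c$
$Y = -190$ ($Y = \left(-103 - 91\right) + 4 = -194 + 4 = -190$)
$U{\left(E \right)} = 15 - E^{2}$ ($U{\left(E \right)} = - \frac{2 \left(-15 + E^{2}\right)}{2} = - \frac{-30 + 2 E^{2}}{2} = 15 - E^{2}$)
$- U{\left(\left(k{\left(13,15 \right)} + r{\left(-18 \right)}\right) \left(339 + Y\right) \right)} = - (15 - \left(\left(-16 - 21\right) \left(339 - 190\right)\right)^{2}) = - (15 - \left(\left(-16 - 21\right) 149\right)^{2}) = - (15 - \left(\left(-37\right) 149\right)^{2}) = - (15 - \left(-5513\right)^{2}) = - (15 - 30393169) = \left(-1\right) \left(-30393154\right) = 30393154$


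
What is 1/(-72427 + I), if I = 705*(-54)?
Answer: -1/110497 ≈ -9.0500e-6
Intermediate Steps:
I = -38070
1/(-72427 + I) = 1/(-72427 - 38070) = 1/(-110497) = -1/110497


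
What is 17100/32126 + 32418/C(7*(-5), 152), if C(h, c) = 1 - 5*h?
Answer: 261117567/1413544 ≈ 184.73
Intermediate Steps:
17100/32126 + 32418/C(7*(-5), 152) = 17100/32126 + 32418/(1 - 35*(-5)) = 17100*(1/32126) + 32418/(1 - 5*(-35)) = 8550/16063 + 32418/(1 + 175) = 8550/16063 + 32418/176 = 8550/16063 + 32418*(1/176) = 8550/16063 + 16209/88 = 261117567/1413544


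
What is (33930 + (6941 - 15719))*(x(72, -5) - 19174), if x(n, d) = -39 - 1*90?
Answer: -485509056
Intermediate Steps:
x(n, d) = -129 (x(n, d) = -39 - 90 = -129)
(33930 + (6941 - 15719))*(x(72, -5) - 19174) = (33930 + (6941 - 15719))*(-129 - 19174) = (33930 - 8778)*(-19303) = 25152*(-19303) = -485509056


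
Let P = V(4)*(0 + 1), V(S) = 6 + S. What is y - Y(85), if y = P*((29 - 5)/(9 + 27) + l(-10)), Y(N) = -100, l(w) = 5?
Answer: 470/3 ≈ 156.67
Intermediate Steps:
P = 10 (P = (6 + 4)*(0 + 1) = 10*1 = 10)
y = 170/3 (y = 10*((29 - 5)/(9 + 27) + 5) = 10*(24/36 + 5) = 10*(24*(1/36) + 5) = 10*(⅔ + 5) = 10*(17/3) = 170/3 ≈ 56.667)
y - Y(85) = 170/3 - 1*(-100) = 170/3 + 100 = 470/3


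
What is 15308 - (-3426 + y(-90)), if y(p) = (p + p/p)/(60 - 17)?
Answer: 805651/43 ≈ 18736.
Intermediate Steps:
y(p) = 1/43 + p/43 (y(p) = (p + 1)/43 = (1 + p)*(1/43) = 1/43 + p/43)
15308 - (-3426 + y(-90)) = 15308 - (-3426 + (1/43 + (1/43)*(-90))) = 15308 - (-3426 + (1/43 - 90/43)) = 15308 - (-3426 - 89/43) = 15308 - 1*(-147407/43) = 15308 + 147407/43 = 805651/43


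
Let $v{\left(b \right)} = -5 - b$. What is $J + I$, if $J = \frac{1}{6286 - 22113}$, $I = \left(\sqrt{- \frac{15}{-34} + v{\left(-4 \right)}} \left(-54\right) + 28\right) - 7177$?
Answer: $- \frac{113147224}{15827} - \frac{27 i \sqrt{646}}{17} \approx -7149.0 - 40.367 i$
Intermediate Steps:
$I = -7149 - \frac{27 i \sqrt{646}}{17}$ ($I = \left(\sqrt{- \frac{15}{-34} - 1} \left(-54\right) + 28\right) - 7177 = \left(\sqrt{\left(-15\right) \left(- \frac{1}{34}\right) + \left(-5 + 4\right)} \left(-54\right) + 28\right) - 7177 = \left(\sqrt{\frac{15}{34} - 1} \left(-54\right) + 28\right) - 7177 = \left(\sqrt{- \frac{19}{34}} \left(-54\right) + 28\right) - 7177 = \left(\frac{i \sqrt{646}}{34} \left(-54\right) + 28\right) - 7177 = \left(- \frac{27 i \sqrt{646}}{17} + 28\right) - 7177 = \left(28 - \frac{27 i \sqrt{646}}{17}\right) - 7177 = -7149 - \frac{27 i \sqrt{646}}{17} \approx -7149.0 - 40.367 i$)
$J = - \frac{1}{15827}$ ($J = \frac{1}{6286 - 22113} = \frac{1}{-15827} = - \frac{1}{15827} \approx -6.3183 \cdot 10^{-5}$)
$J + I = - \frac{1}{15827} - \left(7149 + \frac{27 i \sqrt{646}}{17}\right) = - \frac{113147224}{15827} - \frac{27 i \sqrt{646}}{17}$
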